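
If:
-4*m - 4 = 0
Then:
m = -1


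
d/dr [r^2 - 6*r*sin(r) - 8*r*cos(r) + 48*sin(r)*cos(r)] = 8*r*sin(r) - 6*r*cos(r) + 2*r - 6*sin(r) - 8*cos(r) + 48*cos(2*r)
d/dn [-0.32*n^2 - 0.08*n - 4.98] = -0.64*n - 0.08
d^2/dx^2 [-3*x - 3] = 0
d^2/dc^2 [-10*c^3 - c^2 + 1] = -60*c - 2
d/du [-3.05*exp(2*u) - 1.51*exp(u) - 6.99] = (-6.1*exp(u) - 1.51)*exp(u)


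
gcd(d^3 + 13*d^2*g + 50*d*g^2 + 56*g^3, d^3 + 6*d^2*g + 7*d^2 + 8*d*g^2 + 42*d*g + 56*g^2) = d^2 + 6*d*g + 8*g^2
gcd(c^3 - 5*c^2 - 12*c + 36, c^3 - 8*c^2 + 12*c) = c^2 - 8*c + 12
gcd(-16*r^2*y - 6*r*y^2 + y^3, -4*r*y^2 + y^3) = y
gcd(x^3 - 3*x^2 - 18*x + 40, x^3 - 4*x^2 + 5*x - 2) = x - 2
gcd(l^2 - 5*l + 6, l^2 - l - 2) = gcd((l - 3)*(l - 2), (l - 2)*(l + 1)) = l - 2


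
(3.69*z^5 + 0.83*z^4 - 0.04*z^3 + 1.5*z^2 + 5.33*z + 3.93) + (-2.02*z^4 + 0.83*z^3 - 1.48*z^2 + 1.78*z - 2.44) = 3.69*z^5 - 1.19*z^4 + 0.79*z^3 + 0.02*z^2 + 7.11*z + 1.49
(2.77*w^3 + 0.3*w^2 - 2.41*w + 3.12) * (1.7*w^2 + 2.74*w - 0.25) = 4.709*w^5 + 8.0998*w^4 - 3.9675*w^3 - 1.3744*w^2 + 9.1513*w - 0.78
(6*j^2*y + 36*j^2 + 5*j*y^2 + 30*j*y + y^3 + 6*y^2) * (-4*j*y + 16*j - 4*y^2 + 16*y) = -24*j^3*y^2 - 48*j^3*y + 576*j^3 - 44*j^2*y^3 - 88*j^2*y^2 + 1056*j^2*y - 24*j*y^4 - 48*j*y^3 + 576*j*y^2 - 4*y^5 - 8*y^4 + 96*y^3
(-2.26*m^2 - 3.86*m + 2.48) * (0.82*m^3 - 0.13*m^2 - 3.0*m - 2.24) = -1.8532*m^5 - 2.8714*m^4 + 9.3154*m^3 + 16.32*m^2 + 1.2064*m - 5.5552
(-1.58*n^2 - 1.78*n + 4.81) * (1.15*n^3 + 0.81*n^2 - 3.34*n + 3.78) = -1.817*n^5 - 3.3268*n^4 + 9.3669*n^3 + 3.8689*n^2 - 22.7938*n + 18.1818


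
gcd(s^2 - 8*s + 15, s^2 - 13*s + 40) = s - 5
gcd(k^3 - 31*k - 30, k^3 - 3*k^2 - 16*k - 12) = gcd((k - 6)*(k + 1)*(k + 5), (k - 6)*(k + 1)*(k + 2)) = k^2 - 5*k - 6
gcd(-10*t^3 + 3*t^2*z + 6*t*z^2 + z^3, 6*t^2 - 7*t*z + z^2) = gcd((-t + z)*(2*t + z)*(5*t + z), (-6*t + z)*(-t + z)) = -t + z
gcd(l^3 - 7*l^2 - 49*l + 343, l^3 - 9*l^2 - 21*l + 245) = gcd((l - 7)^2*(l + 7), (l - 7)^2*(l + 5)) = l^2 - 14*l + 49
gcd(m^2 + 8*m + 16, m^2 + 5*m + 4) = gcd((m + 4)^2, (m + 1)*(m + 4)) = m + 4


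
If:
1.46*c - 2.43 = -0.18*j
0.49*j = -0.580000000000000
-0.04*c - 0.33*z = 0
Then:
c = 1.81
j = -1.18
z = -0.22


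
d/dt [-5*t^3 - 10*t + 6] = -15*t^2 - 10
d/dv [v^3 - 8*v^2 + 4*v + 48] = 3*v^2 - 16*v + 4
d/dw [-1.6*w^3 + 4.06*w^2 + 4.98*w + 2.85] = -4.8*w^2 + 8.12*w + 4.98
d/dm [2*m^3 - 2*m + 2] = 6*m^2 - 2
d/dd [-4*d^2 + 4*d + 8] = 4 - 8*d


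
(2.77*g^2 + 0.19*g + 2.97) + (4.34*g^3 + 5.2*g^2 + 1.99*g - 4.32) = 4.34*g^3 + 7.97*g^2 + 2.18*g - 1.35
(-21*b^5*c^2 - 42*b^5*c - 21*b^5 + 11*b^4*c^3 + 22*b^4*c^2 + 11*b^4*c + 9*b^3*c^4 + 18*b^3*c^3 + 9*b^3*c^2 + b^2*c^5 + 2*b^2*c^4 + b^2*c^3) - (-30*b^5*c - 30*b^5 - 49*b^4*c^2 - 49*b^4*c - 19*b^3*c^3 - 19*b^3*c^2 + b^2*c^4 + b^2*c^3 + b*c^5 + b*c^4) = -21*b^5*c^2 - 12*b^5*c + 9*b^5 + 11*b^4*c^3 + 71*b^4*c^2 + 60*b^4*c + 9*b^3*c^4 + 37*b^3*c^3 + 28*b^3*c^2 + b^2*c^5 + b^2*c^4 - b*c^5 - b*c^4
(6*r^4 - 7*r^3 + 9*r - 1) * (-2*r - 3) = -12*r^5 - 4*r^4 + 21*r^3 - 18*r^2 - 25*r + 3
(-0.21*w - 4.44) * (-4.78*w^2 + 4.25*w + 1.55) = 1.0038*w^3 + 20.3307*w^2 - 19.1955*w - 6.882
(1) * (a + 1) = a + 1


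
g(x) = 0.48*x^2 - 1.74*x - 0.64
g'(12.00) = 9.78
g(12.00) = 47.60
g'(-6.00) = -7.50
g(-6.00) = 27.08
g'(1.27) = -0.52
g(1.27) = -2.08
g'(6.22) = 4.23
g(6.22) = 7.11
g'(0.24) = -1.51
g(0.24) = -1.03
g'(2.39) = 0.55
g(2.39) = -2.06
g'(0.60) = -1.16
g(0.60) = -1.51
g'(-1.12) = -2.82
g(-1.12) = 1.91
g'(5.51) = 3.55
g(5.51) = 4.35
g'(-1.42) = -3.10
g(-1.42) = 2.80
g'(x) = 0.96*x - 1.74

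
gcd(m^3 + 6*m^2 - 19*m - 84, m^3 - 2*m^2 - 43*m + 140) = m^2 + 3*m - 28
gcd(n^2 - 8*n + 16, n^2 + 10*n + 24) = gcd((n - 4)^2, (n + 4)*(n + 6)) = 1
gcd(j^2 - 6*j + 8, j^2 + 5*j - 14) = j - 2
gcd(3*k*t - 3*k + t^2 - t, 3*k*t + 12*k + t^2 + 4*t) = 3*k + t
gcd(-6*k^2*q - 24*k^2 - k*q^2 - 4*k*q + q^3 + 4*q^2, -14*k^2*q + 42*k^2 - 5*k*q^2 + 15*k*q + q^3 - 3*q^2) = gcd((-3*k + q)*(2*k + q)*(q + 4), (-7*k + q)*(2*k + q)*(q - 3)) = 2*k + q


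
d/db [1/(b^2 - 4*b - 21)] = 2*(2 - b)/(-b^2 + 4*b + 21)^2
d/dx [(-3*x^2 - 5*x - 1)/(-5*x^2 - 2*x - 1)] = (-19*x^2 - 4*x + 3)/(25*x^4 + 20*x^3 + 14*x^2 + 4*x + 1)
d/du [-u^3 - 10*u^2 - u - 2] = -3*u^2 - 20*u - 1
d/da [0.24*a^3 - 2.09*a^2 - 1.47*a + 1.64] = 0.72*a^2 - 4.18*a - 1.47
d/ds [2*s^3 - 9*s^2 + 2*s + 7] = 6*s^2 - 18*s + 2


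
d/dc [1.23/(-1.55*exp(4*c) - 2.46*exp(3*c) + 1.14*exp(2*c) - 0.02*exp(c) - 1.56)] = (7.626*exp(3*c) + 9.0774*exp(2*c) - 2.8044*exp(c) + 0.0246)*exp(c)/(1.55*exp(4*c) + 2.46*exp(3*c) - 1.14*exp(2*c) + 0.02*exp(c) + 1.56)^2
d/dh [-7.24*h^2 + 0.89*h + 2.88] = 0.89 - 14.48*h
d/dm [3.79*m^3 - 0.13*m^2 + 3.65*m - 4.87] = 11.37*m^2 - 0.26*m + 3.65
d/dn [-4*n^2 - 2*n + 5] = -8*n - 2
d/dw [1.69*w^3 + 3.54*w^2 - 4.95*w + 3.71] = 5.07*w^2 + 7.08*w - 4.95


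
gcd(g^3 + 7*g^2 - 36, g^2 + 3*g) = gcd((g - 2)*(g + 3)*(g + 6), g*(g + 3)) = g + 3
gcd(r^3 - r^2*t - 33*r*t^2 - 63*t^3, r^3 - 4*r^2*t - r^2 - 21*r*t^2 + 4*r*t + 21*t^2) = r^2 - 4*r*t - 21*t^2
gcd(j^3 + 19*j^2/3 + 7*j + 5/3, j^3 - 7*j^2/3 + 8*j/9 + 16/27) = j + 1/3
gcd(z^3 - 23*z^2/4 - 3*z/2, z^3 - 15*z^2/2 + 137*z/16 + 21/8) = z^2 - 23*z/4 - 3/2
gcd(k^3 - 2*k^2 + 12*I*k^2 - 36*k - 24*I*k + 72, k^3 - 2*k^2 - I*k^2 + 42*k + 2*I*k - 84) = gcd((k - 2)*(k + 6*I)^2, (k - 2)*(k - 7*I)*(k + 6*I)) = k^2 + k*(-2 + 6*I) - 12*I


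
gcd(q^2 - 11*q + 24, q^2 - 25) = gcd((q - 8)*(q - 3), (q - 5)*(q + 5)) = 1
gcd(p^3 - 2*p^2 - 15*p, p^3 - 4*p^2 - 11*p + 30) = p^2 - 2*p - 15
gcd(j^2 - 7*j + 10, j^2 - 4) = j - 2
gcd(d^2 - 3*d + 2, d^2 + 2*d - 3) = d - 1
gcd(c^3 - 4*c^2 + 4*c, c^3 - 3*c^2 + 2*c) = c^2 - 2*c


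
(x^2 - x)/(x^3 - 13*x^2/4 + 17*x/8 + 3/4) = 8*x*(x - 1)/(8*x^3 - 26*x^2 + 17*x + 6)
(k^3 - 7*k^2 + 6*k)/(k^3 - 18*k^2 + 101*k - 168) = k*(k^2 - 7*k + 6)/(k^3 - 18*k^2 + 101*k - 168)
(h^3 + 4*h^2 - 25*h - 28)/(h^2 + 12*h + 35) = (h^2 - 3*h - 4)/(h + 5)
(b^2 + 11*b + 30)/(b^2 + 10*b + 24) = (b + 5)/(b + 4)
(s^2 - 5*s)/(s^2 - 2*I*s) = (s - 5)/(s - 2*I)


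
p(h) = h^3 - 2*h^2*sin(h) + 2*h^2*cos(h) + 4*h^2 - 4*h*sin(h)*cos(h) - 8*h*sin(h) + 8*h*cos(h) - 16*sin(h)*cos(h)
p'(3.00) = 37.70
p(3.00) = 19.41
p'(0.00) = -8.00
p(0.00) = 0.00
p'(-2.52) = -14.84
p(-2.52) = 8.32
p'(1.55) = 10.24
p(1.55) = -3.97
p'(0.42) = -9.41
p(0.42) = -3.93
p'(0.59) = -7.75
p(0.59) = -5.40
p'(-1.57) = -1.34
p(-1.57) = -1.64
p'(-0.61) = 2.22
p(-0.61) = 1.87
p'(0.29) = -9.82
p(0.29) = -2.67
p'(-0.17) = -5.53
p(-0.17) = 1.16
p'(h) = -2*h^2*sin(h) - 2*h^2*cos(h) + 3*h^2 + 4*h*sin(h)^2 - 12*h*sin(h) - 4*h*cos(h)^2 - 4*h*cos(h) + 8*h + 16*sin(h)^2 - 4*sin(h)*cos(h) - 8*sin(h) - 16*cos(h)^2 + 8*cos(h)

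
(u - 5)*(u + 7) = u^2 + 2*u - 35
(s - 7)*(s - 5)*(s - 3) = s^3 - 15*s^2 + 71*s - 105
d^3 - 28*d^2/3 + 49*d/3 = d*(d - 7)*(d - 7/3)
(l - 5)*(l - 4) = l^2 - 9*l + 20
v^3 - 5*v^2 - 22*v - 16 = (v - 8)*(v + 1)*(v + 2)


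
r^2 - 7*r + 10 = (r - 5)*(r - 2)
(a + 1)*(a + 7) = a^2 + 8*a + 7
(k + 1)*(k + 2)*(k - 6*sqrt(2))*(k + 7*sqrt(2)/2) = k^4 - 5*sqrt(2)*k^3/2 + 3*k^3 - 40*k^2 - 15*sqrt(2)*k^2/2 - 126*k - 5*sqrt(2)*k - 84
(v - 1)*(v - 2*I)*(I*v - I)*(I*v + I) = -v^4 + v^3 + 2*I*v^3 + v^2 - 2*I*v^2 - v - 2*I*v + 2*I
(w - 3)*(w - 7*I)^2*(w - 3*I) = w^4 - 3*w^3 - 17*I*w^3 - 91*w^2 + 51*I*w^2 + 273*w + 147*I*w - 441*I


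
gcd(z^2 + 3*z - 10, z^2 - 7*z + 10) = z - 2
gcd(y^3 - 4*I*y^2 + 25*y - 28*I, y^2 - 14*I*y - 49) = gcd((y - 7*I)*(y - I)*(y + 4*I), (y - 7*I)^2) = y - 7*I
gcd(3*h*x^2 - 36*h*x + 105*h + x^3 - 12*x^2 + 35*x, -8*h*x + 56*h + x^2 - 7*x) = x - 7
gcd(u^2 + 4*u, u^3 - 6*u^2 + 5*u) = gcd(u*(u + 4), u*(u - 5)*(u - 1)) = u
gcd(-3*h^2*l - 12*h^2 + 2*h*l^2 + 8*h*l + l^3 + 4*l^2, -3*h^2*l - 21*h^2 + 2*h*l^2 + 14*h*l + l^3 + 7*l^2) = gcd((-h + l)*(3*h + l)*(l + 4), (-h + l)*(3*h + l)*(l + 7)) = 3*h^2 - 2*h*l - l^2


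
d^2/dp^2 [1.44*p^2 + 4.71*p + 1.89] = 2.88000000000000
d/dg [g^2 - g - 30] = 2*g - 1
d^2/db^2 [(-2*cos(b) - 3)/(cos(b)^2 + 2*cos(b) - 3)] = 2*(9*(1 - cos(2*b))^2*cos(b)/4 + (1 - cos(2*b))^2 + cos(b)/4 + 29*cos(2*b)/2 + 33*cos(3*b)/4 - cos(5*b)/2 - 45/2)/((cos(b) - 1)^3*(cos(b) + 3)^3)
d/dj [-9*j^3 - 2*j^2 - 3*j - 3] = -27*j^2 - 4*j - 3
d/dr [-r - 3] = -1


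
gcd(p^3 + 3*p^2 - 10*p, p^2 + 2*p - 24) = 1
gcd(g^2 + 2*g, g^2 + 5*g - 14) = 1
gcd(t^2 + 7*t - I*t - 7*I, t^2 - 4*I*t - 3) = t - I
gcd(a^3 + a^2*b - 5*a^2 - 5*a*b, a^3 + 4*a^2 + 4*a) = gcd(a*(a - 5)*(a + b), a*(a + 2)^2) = a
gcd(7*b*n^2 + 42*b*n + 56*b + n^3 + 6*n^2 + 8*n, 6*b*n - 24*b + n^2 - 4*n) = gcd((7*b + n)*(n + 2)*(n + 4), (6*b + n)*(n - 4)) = 1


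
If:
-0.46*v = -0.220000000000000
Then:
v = 0.48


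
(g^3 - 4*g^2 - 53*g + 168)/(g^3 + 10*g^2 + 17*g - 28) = (g^2 - 11*g + 24)/(g^2 + 3*g - 4)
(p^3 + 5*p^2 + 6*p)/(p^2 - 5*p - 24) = p*(p + 2)/(p - 8)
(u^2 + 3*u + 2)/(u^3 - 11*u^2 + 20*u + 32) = (u + 2)/(u^2 - 12*u + 32)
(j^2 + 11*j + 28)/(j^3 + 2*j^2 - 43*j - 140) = (j + 7)/(j^2 - 2*j - 35)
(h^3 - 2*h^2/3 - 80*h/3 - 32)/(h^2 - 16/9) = 3*(h^2 - 2*h - 24)/(3*h - 4)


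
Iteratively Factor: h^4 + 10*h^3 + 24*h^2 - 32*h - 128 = (h + 4)*(h^3 + 6*h^2 - 32) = (h + 4)^2*(h^2 + 2*h - 8) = (h - 2)*(h + 4)^2*(h + 4)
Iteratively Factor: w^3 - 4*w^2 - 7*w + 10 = (w - 1)*(w^2 - 3*w - 10) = (w - 1)*(w + 2)*(w - 5)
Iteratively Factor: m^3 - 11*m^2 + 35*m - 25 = (m - 5)*(m^2 - 6*m + 5) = (m - 5)^2*(m - 1)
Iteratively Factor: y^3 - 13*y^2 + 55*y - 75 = (y - 5)*(y^2 - 8*y + 15) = (y - 5)*(y - 3)*(y - 5)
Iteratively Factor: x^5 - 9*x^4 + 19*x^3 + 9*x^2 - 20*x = (x - 4)*(x^4 - 5*x^3 - x^2 + 5*x) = (x - 4)*(x + 1)*(x^3 - 6*x^2 + 5*x) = x*(x - 4)*(x + 1)*(x^2 - 6*x + 5) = x*(x - 4)*(x - 1)*(x + 1)*(x - 5)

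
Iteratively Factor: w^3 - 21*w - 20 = (w - 5)*(w^2 + 5*w + 4) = (w - 5)*(w + 1)*(w + 4)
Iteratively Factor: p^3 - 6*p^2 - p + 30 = (p - 3)*(p^2 - 3*p - 10) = (p - 5)*(p - 3)*(p + 2)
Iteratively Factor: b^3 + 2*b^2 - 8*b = (b)*(b^2 + 2*b - 8) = b*(b + 4)*(b - 2)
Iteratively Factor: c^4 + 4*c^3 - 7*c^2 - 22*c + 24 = (c - 2)*(c^3 + 6*c^2 + 5*c - 12) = (c - 2)*(c - 1)*(c^2 + 7*c + 12) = (c - 2)*(c - 1)*(c + 4)*(c + 3)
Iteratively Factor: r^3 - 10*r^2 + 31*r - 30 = (r - 3)*(r^2 - 7*r + 10) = (r - 5)*(r - 3)*(r - 2)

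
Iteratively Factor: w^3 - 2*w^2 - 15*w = (w - 5)*(w^2 + 3*w) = w*(w - 5)*(w + 3)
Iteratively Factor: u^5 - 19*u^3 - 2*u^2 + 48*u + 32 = (u - 2)*(u^4 + 2*u^3 - 15*u^2 - 32*u - 16) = (u - 2)*(u + 1)*(u^3 + u^2 - 16*u - 16) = (u - 4)*(u - 2)*(u + 1)*(u^2 + 5*u + 4) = (u - 4)*(u - 2)*(u + 1)*(u + 4)*(u + 1)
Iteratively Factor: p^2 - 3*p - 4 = (p + 1)*(p - 4)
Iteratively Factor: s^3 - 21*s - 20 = (s + 4)*(s^2 - 4*s - 5) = (s - 5)*(s + 4)*(s + 1)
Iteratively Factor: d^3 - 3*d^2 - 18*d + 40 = (d - 2)*(d^2 - d - 20) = (d - 5)*(d - 2)*(d + 4)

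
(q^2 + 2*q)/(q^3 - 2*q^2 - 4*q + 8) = q/(q^2 - 4*q + 4)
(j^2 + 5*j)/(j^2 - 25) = j/(j - 5)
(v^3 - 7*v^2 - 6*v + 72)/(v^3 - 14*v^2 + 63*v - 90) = (v^2 - v - 12)/(v^2 - 8*v + 15)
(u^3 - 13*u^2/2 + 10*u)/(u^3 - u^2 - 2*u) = (-u^2 + 13*u/2 - 10)/(-u^2 + u + 2)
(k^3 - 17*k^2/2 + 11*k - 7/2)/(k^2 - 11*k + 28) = (2*k^2 - 3*k + 1)/(2*(k - 4))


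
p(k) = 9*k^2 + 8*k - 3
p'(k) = 18*k + 8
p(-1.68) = 8.96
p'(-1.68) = -22.24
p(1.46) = 27.86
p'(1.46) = 34.28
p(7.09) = 506.13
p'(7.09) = 135.62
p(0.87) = 10.77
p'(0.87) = 23.66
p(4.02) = 174.60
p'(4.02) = 80.36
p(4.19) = 188.52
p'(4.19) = 83.42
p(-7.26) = 413.29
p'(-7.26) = -122.68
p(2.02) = 49.88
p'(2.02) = 44.36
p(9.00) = 798.00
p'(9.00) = 170.00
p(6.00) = 369.00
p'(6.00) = 116.00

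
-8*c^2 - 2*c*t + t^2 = (-4*c + t)*(2*c + t)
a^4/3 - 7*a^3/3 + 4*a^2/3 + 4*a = a*(a/3 + 1/3)*(a - 6)*(a - 2)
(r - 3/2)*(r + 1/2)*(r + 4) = r^3 + 3*r^2 - 19*r/4 - 3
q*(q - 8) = q^2 - 8*q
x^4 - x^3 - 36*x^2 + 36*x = x*(x - 6)*(x - 1)*(x + 6)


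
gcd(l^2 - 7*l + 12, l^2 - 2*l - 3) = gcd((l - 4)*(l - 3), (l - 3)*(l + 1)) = l - 3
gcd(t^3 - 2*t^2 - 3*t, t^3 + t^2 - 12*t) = t^2 - 3*t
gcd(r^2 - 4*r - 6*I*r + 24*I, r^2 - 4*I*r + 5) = 1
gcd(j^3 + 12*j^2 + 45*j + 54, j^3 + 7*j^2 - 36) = j^2 + 9*j + 18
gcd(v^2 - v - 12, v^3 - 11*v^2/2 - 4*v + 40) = v - 4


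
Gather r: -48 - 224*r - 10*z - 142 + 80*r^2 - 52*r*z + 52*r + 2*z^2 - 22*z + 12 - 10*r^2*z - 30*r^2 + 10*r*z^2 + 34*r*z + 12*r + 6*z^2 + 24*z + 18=r^2*(50 - 10*z) + r*(10*z^2 - 18*z - 160) + 8*z^2 - 8*z - 160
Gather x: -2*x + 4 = 4 - 2*x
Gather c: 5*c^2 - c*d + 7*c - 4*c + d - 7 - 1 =5*c^2 + c*(3 - d) + d - 8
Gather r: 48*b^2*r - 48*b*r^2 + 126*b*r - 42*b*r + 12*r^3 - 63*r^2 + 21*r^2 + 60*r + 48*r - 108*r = 12*r^3 + r^2*(-48*b - 42) + r*(48*b^2 + 84*b)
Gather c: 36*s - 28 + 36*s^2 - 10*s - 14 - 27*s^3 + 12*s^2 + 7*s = -27*s^3 + 48*s^2 + 33*s - 42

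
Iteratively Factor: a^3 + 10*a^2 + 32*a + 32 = (a + 4)*(a^2 + 6*a + 8) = (a + 2)*(a + 4)*(a + 4)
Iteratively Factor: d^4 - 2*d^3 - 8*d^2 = (d + 2)*(d^3 - 4*d^2) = d*(d + 2)*(d^2 - 4*d) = d^2*(d + 2)*(d - 4)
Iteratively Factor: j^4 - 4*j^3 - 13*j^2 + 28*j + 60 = (j + 2)*(j^3 - 6*j^2 - j + 30) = (j + 2)^2*(j^2 - 8*j + 15) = (j - 5)*(j + 2)^2*(j - 3)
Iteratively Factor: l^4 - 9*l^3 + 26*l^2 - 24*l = (l - 2)*(l^3 - 7*l^2 + 12*l) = l*(l - 2)*(l^2 - 7*l + 12) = l*(l - 4)*(l - 2)*(l - 3)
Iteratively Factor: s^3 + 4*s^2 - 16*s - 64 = (s - 4)*(s^2 + 8*s + 16) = (s - 4)*(s + 4)*(s + 4)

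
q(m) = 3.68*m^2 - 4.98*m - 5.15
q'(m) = 7.36*m - 4.98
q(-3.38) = 53.72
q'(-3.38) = -29.86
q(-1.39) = 8.88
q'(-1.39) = -15.21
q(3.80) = 29.07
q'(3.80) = 22.99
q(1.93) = -1.05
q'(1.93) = 9.22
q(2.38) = 3.84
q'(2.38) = 12.54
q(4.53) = 47.81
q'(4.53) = 28.36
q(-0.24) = -3.74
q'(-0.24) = -6.75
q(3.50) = 22.50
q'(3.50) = 20.78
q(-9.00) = 337.75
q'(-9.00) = -71.22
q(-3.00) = 42.91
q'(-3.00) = -27.06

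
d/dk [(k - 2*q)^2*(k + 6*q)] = (k - 2*q)*(3*k + 10*q)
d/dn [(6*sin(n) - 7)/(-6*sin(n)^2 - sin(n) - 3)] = (36*sin(n)^2 - 84*sin(n) - 25)*cos(n)/(6*sin(n)^2 + sin(n) + 3)^2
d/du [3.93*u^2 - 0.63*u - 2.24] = 7.86*u - 0.63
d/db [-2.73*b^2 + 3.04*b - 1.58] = 3.04 - 5.46*b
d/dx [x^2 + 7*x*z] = 2*x + 7*z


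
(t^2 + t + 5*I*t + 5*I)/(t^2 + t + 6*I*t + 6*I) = (t + 5*I)/(t + 6*I)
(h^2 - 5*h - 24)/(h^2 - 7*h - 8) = (h + 3)/(h + 1)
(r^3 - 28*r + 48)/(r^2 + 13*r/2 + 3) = 2*(r^2 - 6*r + 8)/(2*r + 1)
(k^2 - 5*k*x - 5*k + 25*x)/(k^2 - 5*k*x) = (k - 5)/k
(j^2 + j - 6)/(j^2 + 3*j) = (j - 2)/j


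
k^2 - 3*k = k*(k - 3)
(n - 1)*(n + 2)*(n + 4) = n^3 + 5*n^2 + 2*n - 8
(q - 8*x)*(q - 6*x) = q^2 - 14*q*x + 48*x^2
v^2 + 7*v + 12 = (v + 3)*(v + 4)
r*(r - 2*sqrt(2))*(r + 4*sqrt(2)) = r^3 + 2*sqrt(2)*r^2 - 16*r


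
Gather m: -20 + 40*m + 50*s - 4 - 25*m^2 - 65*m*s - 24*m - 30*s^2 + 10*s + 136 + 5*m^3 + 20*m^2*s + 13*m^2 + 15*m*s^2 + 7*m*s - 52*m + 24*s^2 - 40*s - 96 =5*m^3 + m^2*(20*s - 12) + m*(15*s^2 - 58*s - 36) - 6*s^2 + 20*s + 16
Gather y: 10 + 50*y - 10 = 50*y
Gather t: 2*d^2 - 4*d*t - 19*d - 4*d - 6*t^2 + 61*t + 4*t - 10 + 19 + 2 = 2*d^2 - 23*d - 6*t^2 + t*(65 - 4*d) + 11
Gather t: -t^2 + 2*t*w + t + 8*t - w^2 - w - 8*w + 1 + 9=-t^2 + t*(2*w + 9) - w^2 - 9*w + 10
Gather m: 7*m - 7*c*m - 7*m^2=-7*m^2 + m*(7 - 7*c)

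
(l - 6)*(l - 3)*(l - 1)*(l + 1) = l^4 - 9*l^3 + 17*l^2 + 9*l - 18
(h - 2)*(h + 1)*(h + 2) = h^3 + h^2 - 4*h - 4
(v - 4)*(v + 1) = v^2 - 3*v - 4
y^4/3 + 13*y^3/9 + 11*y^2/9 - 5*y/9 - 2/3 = (y/3 + 1)*(y - 2/3)*(y + 1)^2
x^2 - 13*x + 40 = (x - 8)*(x - 5)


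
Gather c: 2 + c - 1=c + 1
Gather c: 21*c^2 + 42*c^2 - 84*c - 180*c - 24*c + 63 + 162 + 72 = 63*c^2 - 288*c + 297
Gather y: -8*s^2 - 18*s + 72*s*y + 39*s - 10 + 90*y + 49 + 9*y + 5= -8*s^2 + 21*s + y*(72*s + 99) + 44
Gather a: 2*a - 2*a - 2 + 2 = 0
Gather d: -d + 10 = 10 - d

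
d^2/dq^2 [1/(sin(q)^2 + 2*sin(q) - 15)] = 2*(-2*sin(q)^4 - 3*sin(q)^3 - 29*sin(q)^2 - 9*sin(q) + 19)/(sin(q)^2 + 2*sin(q) - 15)^3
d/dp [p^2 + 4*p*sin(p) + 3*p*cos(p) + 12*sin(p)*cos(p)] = -3*p*sin(p) + 4*p*cos(p) + 2*p + 4*sin(p) + 3*cos(p) + 12*cos(2*p)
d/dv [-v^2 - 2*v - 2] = -2*v - 2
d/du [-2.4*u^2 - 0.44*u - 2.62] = -4.8*u - 0.44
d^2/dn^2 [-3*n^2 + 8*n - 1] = -6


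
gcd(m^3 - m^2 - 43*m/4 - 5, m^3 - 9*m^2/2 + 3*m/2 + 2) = m^2 - 7*m/2 - 2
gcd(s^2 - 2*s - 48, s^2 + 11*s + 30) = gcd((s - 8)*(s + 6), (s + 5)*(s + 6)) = s + 6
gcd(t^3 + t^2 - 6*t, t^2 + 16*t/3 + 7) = t + 3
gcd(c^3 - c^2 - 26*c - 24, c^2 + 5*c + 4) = c^2 + 5*c + 4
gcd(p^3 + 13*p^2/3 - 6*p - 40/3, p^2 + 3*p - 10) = p^2 + 3*p - 10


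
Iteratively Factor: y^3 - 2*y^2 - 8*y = (y + 2)*(y^2 - 4*y) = (y - 4)*(y + 2)*(y)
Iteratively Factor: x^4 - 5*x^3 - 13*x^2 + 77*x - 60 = (x - 1)*(x^3 - 4*x^2 - 17*x + 60) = (x - 5)*(x - 1)*(x^2 + x - 12) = (x - 5)*(x - 1)*(x + 4)*(x - 3)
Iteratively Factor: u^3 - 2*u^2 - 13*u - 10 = (u + 2)*(u^2 - 4*u - 5) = (u - 5)*(u + 2)*(u + 1)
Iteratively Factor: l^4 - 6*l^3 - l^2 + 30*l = (l)*(l^3 - 6*l^2 - l + 30) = l*(l - 3)*(l^2 - 3*l - 10) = l*(l - 3)*(l + 2)*(l - 5)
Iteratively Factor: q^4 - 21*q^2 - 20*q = (q + 4)*(q^3 - 4*q^2 - 5*q) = (q + 1)*(q + 4)*(q^2 - 5*q) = q*(q + 1)*(q + 4)*(q - 5)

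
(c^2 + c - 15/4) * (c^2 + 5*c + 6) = c^4 + 6*c^3 + 29*c^2/4 - 51*c/4 - 45/2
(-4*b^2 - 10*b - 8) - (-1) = -4*b^2 - 10*b - 7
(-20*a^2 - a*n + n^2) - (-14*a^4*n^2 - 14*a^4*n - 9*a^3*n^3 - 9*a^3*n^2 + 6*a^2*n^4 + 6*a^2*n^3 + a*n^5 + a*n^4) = 14*a^4*n^2 + 14*a^4*n + 9*a^3*n^3 + 9*a^3*n^2 - 6*a^2*n^4 - 6*a^2*n^3 - 20*a^2 - a*n^5 - a*n^4 - a*n + n^2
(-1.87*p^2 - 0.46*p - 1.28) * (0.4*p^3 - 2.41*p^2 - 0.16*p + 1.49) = -0.748*p^5 + 4.3227*p^4 + 0.8958*p^3 + 0.3721*p^2 - 0.4806*p - 1.9072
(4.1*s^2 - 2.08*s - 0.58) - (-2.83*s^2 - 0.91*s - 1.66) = 6.93*s^2 - 1.17*s + 1.08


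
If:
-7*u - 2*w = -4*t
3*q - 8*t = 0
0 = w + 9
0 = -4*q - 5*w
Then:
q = 45/4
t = 135/32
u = 279/56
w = -9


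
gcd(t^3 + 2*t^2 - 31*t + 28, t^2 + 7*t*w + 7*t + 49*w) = t + 7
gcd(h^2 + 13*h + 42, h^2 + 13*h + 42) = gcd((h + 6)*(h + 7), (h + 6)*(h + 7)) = h^2 + 13*h + 42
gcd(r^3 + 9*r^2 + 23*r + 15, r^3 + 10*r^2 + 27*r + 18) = r^2 + 4*r + 3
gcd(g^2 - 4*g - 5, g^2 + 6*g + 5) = g + 1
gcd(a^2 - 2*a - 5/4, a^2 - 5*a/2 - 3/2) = a + 1/2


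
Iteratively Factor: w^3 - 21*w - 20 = (w + 4)*(w^2 - 4*w - 5) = (w + 1)*(w + 4)*(w - 5)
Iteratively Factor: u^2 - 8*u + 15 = (u - 5)*(u - 3)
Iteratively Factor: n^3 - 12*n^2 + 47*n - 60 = (n - 3)*(n^2 - 9*n + 20) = (n - 4)*(n - 3)*(n - 5)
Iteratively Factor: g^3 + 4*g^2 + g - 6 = (g - 1)*(g^2 + 5*g + 6) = (g - 1)*(g + 3)*(g + 2)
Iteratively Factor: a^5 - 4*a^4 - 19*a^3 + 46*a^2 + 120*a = (a + 2)*(a^4 - 6*a^3 - 7*a^2 + 60*a) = (a + 2)*(a + 3)*(a^3 - 9*a^2 + 20*a) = (a - 5)*(a + 2)*(a + 3)*(a^2 - 4*a) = (a - 5)*(a - 4)*(a + 2)*(a + 3)*(a)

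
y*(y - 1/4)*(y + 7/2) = y^3 + 13*y^2/4 - 7*y/8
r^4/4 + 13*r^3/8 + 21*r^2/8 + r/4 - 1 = (r/4 + 1/2)*(r - 1/2)*(r + 1)*(r + 4)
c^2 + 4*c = c*(c + 4)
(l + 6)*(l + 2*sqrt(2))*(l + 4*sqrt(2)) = l^3 + 6*l^2 + 6*sqrt(2)*l^2 + 16*l + 36*sqrt(2)*l + 96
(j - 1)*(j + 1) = j^2 - 1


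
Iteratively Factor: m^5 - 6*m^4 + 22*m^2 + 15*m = (m + 1)*(m^4 - 7*m^3 + 7*m^2 + 15*m) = (m + 1)^2*(m^3 - 8*m^2 + 15*m) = m*(m + 1)^2*(m^2 - 8*m + 15) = m*(m - 3)*(m + 1)^2*(m - 5)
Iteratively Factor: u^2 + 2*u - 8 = (u - 2)*(u + 4)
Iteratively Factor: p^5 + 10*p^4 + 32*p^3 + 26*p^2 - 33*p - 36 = (p + 1)*(p^4 + 9*p^3 + 23*p^2 + 3*p - 36) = (p + 1)*(p + 4)*(p^3 + 5*p^2 + 3*p - 9) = (p + 1)*(p + 3)*(p + 4)*(p^2 + 2*p - 3) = (p + 1)*(p + 3)^2*(p + 4)*(p - 1)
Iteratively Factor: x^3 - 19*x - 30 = (x + 2)*(x^2 - 2*x - 15) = (x + 2)*(x + 3)*(x - 5)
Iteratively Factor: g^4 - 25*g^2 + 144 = (g + 3)*(g^3 - 3*g^2 - 16*g + 48) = (g - 4)*(g + 3)*(g^2 + g - 12) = (g - 4)*(g - 3)*(g + 3)*(g + 4)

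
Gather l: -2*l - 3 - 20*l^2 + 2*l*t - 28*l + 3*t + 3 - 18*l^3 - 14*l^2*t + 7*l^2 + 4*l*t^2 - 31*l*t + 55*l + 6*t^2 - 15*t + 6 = -18*l^3 + l^2*(-14*t - 13) + l*(4*t^2 - 29*t + 25) + 6*t^2 - 12*t + 6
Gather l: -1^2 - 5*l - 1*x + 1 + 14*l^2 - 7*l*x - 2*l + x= 14*l^2 + l*(-7*x - 7)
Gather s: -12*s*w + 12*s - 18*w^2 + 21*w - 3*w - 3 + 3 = s*(12 - 12*w) - 18*w^2 + 18*w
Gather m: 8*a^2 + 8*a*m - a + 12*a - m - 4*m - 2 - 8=8*a^2 + 11*a + m*(8*a - 5) - 10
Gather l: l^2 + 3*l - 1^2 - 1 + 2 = l^2 + 3*l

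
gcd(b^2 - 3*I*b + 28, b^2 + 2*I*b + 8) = b + 4*I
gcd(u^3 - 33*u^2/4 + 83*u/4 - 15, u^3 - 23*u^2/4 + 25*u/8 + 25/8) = u - 5/4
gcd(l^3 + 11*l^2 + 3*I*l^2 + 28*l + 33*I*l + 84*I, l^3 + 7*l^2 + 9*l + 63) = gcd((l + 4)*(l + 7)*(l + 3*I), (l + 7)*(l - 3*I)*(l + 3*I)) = l^2 + l*(7 + 3*I) + 21*I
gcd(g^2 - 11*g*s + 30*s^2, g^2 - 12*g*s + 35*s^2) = -g + 5*s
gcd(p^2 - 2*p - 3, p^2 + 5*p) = 1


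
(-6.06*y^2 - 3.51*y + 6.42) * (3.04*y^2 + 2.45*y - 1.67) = -18.4224*y^4 - 25.5174*y^3 + 21.0375*y^2 + 21.5907*y - 10.7214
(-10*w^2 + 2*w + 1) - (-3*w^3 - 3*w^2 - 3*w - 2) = 3*w^3 - 7*w^2 + 5*w + 3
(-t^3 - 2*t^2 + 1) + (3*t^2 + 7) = -t^3 + t^2 + 8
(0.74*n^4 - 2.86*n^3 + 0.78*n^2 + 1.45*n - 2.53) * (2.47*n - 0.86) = 1.8278*n^5 - 7.7006*n^4 + 4.3862*n^3 + 2.9107*n^2 - 7.4961*n + 2.1758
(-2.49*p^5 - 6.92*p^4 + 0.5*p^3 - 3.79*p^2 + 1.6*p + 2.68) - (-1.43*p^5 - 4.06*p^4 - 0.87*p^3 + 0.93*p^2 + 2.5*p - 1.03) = -1.06*p^5 - 2.86*p^4 + 1.37*p^3 - 4.72*p^2 - 0.9*p + 3.71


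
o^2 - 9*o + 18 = (o - 6)*(o - 3)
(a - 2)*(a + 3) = a^2 + a - 6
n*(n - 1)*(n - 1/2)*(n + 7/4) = n^4 + n^3/4 - 17*n^2/8 + 7*n/8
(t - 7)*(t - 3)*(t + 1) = t^3 - 9*t^2 + 11*t + 21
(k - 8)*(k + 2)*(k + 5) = k^3 - k^2 - 46*k - 80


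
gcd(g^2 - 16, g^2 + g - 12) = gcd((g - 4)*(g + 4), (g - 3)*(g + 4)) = g + 4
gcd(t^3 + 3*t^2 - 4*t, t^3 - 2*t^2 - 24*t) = t^2 + 4*t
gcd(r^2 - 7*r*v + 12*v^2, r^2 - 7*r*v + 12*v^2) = r^2 - 7*r*v + 12*v^2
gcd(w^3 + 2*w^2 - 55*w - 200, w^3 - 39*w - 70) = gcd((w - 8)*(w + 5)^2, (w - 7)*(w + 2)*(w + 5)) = w + 5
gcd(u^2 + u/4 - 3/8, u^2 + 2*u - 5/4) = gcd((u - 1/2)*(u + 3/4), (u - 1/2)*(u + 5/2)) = u - 1/2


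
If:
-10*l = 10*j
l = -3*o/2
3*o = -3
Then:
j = -3/2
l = 3/2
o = -1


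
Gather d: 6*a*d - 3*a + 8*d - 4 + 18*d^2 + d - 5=-3*a + 18*d^2 + d*(6*a + 9) - 9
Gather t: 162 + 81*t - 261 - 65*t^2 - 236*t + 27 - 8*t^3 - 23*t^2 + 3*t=-8*t^3 - 88*t^2 - 152*t - 72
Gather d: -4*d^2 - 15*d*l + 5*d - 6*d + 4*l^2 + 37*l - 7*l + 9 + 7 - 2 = -4*d^2 + d*(-15*l - 1) + 4*l^2 + 30*l + 14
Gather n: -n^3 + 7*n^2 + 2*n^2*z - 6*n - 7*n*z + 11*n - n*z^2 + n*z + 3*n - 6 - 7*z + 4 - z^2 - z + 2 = -n^3 + n^2*(2*z + 7) + n*(-z^2 - 6*z + 8) - z^2 - 8*z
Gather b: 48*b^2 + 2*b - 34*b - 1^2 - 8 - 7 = 48*b^2 - 32*b - 16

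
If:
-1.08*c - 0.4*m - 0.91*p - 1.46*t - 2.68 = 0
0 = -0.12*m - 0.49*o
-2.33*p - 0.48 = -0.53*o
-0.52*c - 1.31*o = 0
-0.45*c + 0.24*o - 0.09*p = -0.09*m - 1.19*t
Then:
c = -1.16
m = -1.88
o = 0.46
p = -0.10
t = -0.40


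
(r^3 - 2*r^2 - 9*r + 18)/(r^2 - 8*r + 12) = (r^2 - 9)/(r - 6)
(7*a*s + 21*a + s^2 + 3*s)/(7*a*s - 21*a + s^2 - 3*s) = (s + 3)/(s - 3)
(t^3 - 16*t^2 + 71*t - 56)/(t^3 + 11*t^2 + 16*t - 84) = (t^3 - 16*t^2 + 71*t - 56)/(t^3 + 11*t^2 + 16*t - 84)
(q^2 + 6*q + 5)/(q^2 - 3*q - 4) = (q + 5)/(q - 4)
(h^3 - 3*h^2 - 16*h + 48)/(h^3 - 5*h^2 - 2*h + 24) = (h + 4)/(h + 2)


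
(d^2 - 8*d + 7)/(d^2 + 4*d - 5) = (d - 7)/(d + 5)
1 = 1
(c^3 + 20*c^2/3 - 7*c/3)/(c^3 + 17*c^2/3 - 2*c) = (c + 7)/(c + 6)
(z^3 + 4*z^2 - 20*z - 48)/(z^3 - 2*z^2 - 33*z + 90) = (z^2 - 2*z - 8)/(z^2 - 8*z + 15)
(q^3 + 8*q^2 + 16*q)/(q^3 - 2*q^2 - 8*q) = (q^2 + 8*q + 16)/(q^2 - 2*q - 8)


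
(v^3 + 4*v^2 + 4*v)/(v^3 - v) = (v^2 + 4*v + 4)/(v^2 - 1)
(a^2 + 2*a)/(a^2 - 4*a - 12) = a/(a - 6)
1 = 1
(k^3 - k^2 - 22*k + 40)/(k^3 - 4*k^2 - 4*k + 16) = (k + 5)/(k + 2)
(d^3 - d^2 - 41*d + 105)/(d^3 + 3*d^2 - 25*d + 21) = (d - 5)/(d - 1)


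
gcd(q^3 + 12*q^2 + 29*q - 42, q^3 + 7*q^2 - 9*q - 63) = q + 7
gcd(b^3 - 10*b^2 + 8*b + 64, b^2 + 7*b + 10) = b + 2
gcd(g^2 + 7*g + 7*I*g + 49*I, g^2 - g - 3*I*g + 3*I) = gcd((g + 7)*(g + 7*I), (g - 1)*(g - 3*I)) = 1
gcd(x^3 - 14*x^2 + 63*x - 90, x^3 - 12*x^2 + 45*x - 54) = x^2 - 9*x + 18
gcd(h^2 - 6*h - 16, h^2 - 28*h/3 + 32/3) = h - 8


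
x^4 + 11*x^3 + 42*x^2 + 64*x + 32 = (x + 1)*(x + 2)*(x + 4)^2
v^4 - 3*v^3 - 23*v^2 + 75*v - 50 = (v - 5)*(v - 2)*(v - 1)*(v + 5)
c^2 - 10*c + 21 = (c - 7)*(c - 3)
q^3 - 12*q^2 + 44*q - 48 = (q - 6)*(q - 4)*(q - 2)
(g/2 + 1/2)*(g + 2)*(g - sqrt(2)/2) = g^3/2 - sqrt(2)*g^2/4 + 3*g^2/2 - 3*sqrt(2)*g/4 + g - sqrt(2)/2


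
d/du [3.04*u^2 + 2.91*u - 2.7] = 6.08*u + 2.91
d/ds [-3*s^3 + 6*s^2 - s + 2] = -9*s^2 + 12*s - 1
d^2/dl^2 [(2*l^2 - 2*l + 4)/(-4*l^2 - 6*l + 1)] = 4*(40*l^3 - 108*l^2 - 132*l - 75)/(64*l^6 + 288*l^5 + 384*l^4 + 72*l^3 - 96*l^2 + 18*l - 1)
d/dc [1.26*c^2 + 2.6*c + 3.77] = 2.52*c + 2.6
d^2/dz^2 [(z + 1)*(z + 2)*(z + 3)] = 6*z + 12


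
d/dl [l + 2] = 1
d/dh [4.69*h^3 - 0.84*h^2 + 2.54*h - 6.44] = 14.07*h^2 - 1.68*h + 2.54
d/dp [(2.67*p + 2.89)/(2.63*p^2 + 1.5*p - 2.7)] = (7.0221*p^2 + 4.005*p - (2.67*p + 2.89)*(5.26*p + 1.5) - 7.209)/(2.63*p^2 + 1.5*p - 2.7)^2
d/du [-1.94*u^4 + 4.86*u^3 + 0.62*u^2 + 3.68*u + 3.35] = -7.76*u^3 + 14.58*u^2 + 1.24*u + 3.68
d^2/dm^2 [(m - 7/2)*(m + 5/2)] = 2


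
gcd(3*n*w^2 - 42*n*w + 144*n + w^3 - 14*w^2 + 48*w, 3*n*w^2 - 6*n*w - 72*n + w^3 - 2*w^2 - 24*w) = 3*n*w - 18*n + w^2 - 6*w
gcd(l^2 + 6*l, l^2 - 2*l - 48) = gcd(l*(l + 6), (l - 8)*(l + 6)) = l + 6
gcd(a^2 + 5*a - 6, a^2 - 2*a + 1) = a - 1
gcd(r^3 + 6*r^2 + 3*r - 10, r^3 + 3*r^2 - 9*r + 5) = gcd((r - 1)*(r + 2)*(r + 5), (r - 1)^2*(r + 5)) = r^2 + 4*r - 5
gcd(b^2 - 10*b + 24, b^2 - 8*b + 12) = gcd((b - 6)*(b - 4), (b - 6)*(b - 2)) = b - 6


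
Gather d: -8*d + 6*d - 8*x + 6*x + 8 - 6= -2*d - 2*x + 2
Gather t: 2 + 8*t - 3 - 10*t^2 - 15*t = -10*t^2 - 7*t - 1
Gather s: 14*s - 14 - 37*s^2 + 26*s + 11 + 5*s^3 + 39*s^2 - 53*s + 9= 5*s^3 + 2*s^2 - 13*s + 6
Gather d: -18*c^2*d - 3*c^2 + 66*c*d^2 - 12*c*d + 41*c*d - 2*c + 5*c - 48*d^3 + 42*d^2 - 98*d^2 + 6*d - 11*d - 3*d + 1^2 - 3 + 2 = -3*c^2 + 3*c - 48*d^3 + d^2*(66*c - 56) + d*(-18*c^2 + 29*c - 8)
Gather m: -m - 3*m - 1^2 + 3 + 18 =20 - 4*m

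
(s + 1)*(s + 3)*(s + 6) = s^3 + 10*s^2 + 27*s + 18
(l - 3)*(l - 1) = l^2 - 4*l + 3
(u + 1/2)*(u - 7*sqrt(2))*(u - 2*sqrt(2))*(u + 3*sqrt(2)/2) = u^4 - 15*sqrt(2)*u^3/2 + u^3/2 - 15*sqrt(2)*u^2/4 + u^2 + u/2 + 42*sqrt(2)*u + 21*sqrt(2)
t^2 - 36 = (t - 6)*(t + 6)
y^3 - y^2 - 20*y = y*(y - 5)*(y + 4)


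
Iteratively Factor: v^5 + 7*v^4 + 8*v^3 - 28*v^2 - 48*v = (v + 2)*(v^4 + 5*v^3 - 2*v^2 - 24*v) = v*(v + 2)*(v^3 + 5*v^2 - 2*v - 24) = v*(v - 2)*(v + 2)*(v^2 + 7*v + 12) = v*(v - 2)*(v + 2)*(v + 4)*(v + 3)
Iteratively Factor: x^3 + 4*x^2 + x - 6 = (x - 1)*(x^2 + 5*x + 6) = (x - 1)*(x + 3)*(x + 2)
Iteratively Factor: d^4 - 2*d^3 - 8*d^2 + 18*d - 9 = (d - 1)*(d^3 - d^2 - 9*d + 9) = (d - 1)^2*(d^2 - 9) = (d - 3)*(d - 1)^2*(d + 3)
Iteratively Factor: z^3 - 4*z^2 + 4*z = (z - 2)*(z^2 - 2*z) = (z - 2)^2*(z)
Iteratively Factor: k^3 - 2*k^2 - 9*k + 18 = (k - 3)*(k^2 + k - 6) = (k - 3)*(k + 3)*(k - 2)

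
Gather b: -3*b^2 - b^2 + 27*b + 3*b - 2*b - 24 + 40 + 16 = -4*b^2 + 28*b + 32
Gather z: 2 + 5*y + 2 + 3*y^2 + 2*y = 3*y^2 + 7*y + 4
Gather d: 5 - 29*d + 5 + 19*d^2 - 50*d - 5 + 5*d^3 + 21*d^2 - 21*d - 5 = 5*d^3 + 40*d^2 - 100*d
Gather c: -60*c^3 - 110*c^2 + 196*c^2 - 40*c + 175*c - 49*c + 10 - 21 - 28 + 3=-60*c^3 + 86*c^2 + 86*c - 36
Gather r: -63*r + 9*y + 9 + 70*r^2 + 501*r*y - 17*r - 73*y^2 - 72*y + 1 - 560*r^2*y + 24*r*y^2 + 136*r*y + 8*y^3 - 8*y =r^2*(70 - 560*y) + r*(24*y^2 + 637*y - 80) + 8*y^3 - 73*y^2 - 71*y + 10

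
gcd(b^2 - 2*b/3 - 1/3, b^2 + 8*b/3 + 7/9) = b + 1/3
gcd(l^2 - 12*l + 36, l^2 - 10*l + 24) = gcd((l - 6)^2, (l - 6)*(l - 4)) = l - 6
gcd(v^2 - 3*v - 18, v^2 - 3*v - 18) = v^2 - 3*v - 18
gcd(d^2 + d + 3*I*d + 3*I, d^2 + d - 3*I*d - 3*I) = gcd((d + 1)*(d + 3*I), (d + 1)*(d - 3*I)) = d + 1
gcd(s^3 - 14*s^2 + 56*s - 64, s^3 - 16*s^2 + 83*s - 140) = s - 4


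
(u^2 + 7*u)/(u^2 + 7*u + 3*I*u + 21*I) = u/(u + 3*I)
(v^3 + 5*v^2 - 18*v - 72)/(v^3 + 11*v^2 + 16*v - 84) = (v^2 - v - 12)/(v^2 + 5*v - 14)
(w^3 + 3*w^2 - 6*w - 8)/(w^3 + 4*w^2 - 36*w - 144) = (w^2 - w - 2)/(w^2 - 36)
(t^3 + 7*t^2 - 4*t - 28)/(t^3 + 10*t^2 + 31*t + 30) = (t^2 + 5*t - 14)/(t^2 + 8*t + 15)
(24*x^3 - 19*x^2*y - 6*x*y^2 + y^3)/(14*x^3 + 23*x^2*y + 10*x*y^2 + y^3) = (24*x^3 - 19*x^2*y - 6*x*y^2 + y^3)/(14*x^3 + 23*x^2*y + 10*x*y^2 + y^3)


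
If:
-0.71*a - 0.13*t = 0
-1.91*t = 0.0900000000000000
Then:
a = 0.01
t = -0.05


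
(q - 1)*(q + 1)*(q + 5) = q^3 + 5*q^2 - q - 5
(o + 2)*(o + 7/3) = o^2 + 13*o/3 + 14/3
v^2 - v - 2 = (v - 2)*(v + 1)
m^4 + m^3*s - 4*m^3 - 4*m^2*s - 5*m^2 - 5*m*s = m*(m - 5)*(m + 1)*(m + s)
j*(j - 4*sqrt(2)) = j^2 - 4*sqrt(2)*j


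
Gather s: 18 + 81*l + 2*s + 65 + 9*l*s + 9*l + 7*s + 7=90*l + s*(9*l + 9) + 90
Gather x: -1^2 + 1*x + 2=x + 1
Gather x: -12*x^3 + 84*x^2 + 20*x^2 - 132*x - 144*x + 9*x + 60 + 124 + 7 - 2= -12*x^3 + 104*x^2 - 267*x + 189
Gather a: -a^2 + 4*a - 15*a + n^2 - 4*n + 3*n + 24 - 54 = -a^2 - 11*a + n^2 - n - 30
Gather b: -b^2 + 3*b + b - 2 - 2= -b^2 + 4*b - 4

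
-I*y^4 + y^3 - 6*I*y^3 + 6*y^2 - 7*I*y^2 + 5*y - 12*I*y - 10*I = (y + 5)*(y - I)*(y + 2*I)*(-I*y - I)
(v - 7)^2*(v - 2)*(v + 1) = v^4 - 15*v^3 + 61*v^2 - 21*v - 98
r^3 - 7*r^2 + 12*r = r*(r - 4)*(r - 3)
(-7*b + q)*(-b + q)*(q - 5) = 7*b^2*q - 35*b^2 - 8*b*q^2 + 40*b*q + q^3 - 5*q^2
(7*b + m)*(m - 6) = 7*b*m - 42*b + m^2 - 6*m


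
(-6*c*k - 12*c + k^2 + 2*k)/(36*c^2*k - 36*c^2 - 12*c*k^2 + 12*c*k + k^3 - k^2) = (-k - 2)/(6*c*k - 6*c - k^2 + k)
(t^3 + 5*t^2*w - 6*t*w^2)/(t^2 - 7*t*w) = (t^2 + 5*t*w - 6*w^2)/(t - 7*w)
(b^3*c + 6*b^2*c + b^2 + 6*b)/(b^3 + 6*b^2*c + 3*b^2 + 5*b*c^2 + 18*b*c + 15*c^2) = b*(b^2*c + 6*b*c + b + 6)/(b^3 + 6*b^2*c + 3*b^2 + 5*b*c^2 + 18*b*c + 15*c^2)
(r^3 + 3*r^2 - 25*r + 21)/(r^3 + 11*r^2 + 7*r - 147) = (r - 1)/(r + 7)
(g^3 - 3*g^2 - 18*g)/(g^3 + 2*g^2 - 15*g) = (g^2 - 3*g - 18)/(g^2 + 2*g - 15)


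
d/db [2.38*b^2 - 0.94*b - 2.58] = 4.76*b - 0.94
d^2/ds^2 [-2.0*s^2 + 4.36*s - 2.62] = -4.00000000000000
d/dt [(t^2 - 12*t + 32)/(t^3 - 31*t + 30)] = (2*(t - 6)*(t^3 - 31*t + 30) - (3*t^2 - 31)*(t^2 - 12*t + 32))/(t^3 - 31*t + 30)^2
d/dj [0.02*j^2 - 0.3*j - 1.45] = 0.04*j - 0.3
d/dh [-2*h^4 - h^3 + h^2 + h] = -8*h^3 - 3*h^2 + 2*h + 1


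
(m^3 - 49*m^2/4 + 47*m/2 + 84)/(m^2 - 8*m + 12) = (m^2 - 25*m/4 - 14)/(m - 2)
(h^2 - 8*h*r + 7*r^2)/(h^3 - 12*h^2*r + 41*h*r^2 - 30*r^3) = (h - 7*r)/(h^2 - 11*h*r + 30*r^2)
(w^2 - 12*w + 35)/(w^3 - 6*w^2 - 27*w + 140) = (w - 5)/(w^2 + w - 20)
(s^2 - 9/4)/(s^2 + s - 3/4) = (2*s - 3)/(2*s - 1)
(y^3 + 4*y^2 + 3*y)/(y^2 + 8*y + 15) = y*(y + 1)/(y + 5)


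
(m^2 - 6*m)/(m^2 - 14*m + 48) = m/(m - 8)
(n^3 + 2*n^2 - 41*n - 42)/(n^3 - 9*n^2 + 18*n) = (n^2 + 8*n + 7)/(n*(n - 3))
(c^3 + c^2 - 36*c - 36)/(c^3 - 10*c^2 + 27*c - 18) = (c^2 + 7*c + 6)/(c^2 - 4*c + 3)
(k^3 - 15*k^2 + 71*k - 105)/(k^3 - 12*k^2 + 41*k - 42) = (k - 5)/(k - 2)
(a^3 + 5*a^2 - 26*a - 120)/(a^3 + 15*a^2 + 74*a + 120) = (a - 5)/(a + 5)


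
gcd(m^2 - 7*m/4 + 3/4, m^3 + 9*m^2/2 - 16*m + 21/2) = m - 1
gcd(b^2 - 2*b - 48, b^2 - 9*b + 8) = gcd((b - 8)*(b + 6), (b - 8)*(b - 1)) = b - 8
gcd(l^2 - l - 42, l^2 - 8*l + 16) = 1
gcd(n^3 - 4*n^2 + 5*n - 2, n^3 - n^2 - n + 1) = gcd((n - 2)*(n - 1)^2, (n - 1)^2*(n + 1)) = n^2 - 2*n + 1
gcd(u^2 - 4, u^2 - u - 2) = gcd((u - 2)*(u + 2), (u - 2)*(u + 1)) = u - 2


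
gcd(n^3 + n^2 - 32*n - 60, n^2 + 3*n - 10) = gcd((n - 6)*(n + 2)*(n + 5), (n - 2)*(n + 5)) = n + 5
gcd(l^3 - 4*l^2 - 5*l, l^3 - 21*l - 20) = l^2 - 4*l - 5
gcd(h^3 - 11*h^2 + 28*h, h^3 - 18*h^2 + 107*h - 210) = h - 7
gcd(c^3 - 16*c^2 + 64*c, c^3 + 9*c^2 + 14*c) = c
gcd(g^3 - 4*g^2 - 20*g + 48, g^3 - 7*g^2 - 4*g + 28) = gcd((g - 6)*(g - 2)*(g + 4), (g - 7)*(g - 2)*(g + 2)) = g - 2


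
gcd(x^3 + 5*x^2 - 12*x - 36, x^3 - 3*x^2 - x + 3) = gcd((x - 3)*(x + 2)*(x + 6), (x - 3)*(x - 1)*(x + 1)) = x - 3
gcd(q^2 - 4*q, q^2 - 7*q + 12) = q - 4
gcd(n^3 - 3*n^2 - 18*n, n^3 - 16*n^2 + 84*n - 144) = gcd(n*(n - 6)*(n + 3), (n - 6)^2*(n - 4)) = n - 6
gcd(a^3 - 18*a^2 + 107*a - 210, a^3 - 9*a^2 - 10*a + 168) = a^2 - 13*a + 42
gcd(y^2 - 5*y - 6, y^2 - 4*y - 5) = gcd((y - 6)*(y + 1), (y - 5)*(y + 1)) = y + 1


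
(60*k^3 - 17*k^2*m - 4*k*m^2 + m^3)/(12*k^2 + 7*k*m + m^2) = (15*k^2 - 8*k*m + m^2)/(3*k + m)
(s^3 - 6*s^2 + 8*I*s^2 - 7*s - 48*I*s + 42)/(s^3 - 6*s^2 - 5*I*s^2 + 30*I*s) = (s^2 + 8*I*s - 7)/(s*(s - 5*I))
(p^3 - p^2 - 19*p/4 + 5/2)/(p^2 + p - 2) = (p^2 - 3*p + 5/4)/(p - 1)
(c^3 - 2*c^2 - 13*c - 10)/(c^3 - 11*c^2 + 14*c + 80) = (c + 1)/(c - 8)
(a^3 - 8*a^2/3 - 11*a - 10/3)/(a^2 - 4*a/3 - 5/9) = 3*(a^2 - 3*a - 10)/(3*a - 5)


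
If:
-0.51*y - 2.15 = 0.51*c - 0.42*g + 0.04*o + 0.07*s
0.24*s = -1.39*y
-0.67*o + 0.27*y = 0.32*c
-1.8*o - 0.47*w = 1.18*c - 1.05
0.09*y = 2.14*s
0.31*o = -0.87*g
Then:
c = -5.13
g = -0.87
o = 2.45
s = 0.00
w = 5.73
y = 0.00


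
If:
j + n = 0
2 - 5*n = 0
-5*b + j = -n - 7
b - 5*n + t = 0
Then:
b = 7/5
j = -2/5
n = 2/5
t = 3/5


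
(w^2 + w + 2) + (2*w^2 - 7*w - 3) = 3*w^2 - 6*w - 1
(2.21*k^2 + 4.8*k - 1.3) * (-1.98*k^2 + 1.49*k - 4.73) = -4.3758*k^4 - 6.2111*k^3 - 0.727300000000001*k^2 - 24.641*k + 6.149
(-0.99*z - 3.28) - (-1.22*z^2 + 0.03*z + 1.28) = 1.22*z^2 - 1.02*z - 4.56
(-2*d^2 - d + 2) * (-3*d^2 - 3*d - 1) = 6*d^4 + 9*d^3 - d^2 - 5*d - 2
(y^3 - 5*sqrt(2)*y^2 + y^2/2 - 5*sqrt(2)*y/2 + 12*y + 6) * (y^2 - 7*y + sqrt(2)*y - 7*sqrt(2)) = y^5 - 13*y^4/2 - 4*sqrt(2)*y^4 - 3*y^3/2 + 26*sqrt(2)*y^3 - 13*y^2 + 26*sqrt(2)*y^2 - 78*sqrt(2)*y - 7*y - 42*sqrt(2)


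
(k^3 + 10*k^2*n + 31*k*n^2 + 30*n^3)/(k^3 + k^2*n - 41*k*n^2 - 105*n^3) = (k + 2*n)/(k - 7*n)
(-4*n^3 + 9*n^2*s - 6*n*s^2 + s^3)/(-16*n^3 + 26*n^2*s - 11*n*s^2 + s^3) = (4*n^2 - 5*n*s + s^2)/(16*n^2 - 10*n*s + s^2)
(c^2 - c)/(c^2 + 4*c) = (c - 1)/(c + 4)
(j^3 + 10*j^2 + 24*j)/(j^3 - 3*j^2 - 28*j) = (j + 6)/(j - 7)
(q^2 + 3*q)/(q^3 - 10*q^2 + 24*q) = (q + 3)/(q^2 - 10*q + 24)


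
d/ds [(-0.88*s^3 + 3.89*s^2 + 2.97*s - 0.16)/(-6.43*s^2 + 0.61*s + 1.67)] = (5.6584*s^4 - 1.0736*s^3 + 17.0612*s^2 + 10.935*s + 5.0575)/(41.3449*s^4 - 7.8446*s^3 - 21.1041*s^2 + 2.0374*s + 2.7889)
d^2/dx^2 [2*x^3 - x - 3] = 12*x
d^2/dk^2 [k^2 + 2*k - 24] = 2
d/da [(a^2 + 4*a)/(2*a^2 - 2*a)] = -5/(2*a^2 - 4*a + 2)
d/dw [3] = 0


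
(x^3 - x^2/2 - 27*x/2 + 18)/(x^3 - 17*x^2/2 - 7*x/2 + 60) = (2*x^2 + 5*x - 12)/(2*x^2 - 11*x - 40)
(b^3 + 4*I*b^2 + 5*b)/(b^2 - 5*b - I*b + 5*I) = b*(b + 5*I)/(b - 5)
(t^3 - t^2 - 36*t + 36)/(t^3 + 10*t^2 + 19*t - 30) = (t - 6)/(t + 5)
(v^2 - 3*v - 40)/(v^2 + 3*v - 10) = (v - 8)/(v - 2)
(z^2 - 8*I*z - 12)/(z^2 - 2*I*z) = (z - 6*I)/z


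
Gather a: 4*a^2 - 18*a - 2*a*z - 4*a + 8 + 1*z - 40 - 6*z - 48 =4*a^2 + a*(-2*z - 22) - 5*z - 80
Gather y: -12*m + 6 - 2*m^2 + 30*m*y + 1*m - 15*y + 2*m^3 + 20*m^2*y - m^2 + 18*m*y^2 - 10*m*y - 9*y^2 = 2*m^3 - 3*m^2 - 11*m + y^2*(18*m - 9) + y*(20*m^2 + 20*m - 15) + 6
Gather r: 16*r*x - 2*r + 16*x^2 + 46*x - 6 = r*(16*x - 2) + 16*x^2 + 46*x - 6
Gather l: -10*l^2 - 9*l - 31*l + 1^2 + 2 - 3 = -10*l^2 - 40*l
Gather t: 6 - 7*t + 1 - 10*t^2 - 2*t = -10*t^2 - 9*t + 7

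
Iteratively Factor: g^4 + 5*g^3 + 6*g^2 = (g + 3)*(g^3 + 2*g^2) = g*(g + 3)*(g^2 + 2*g) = g*(g + 2)*(g + 3)*(g)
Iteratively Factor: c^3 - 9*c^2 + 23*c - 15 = (c - 5)*(c^2 - 4*c + 3) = (c - 5)*(c - 3)*(c - 1)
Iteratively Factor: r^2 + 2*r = (r + 2)*(r)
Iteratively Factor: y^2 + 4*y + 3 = (y + 1)*(y + 3)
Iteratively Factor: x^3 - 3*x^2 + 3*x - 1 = (x - 1)*(x^2 - 2*x + 1) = (x - 1)^2*(x - 1)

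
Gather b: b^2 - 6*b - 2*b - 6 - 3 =b^2 - 8*b - 9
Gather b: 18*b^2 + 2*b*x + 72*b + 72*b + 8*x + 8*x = 18*b^2 + b*(2*x + 144) + 16*x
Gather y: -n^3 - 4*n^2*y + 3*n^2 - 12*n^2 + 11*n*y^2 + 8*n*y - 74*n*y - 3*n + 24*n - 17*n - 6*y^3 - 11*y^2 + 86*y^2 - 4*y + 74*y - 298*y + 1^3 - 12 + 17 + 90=-n^3 - 9*n^2 + 4*n - 6*y^3 + y^2*(11*n + 75) + y*(-4*n^2 - 66*n - 228) + 96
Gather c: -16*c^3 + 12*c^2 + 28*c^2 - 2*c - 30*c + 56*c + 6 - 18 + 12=-16*c^3 + 40*c^2 + 24*c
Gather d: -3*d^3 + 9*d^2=-3*d^3 + 9*d^2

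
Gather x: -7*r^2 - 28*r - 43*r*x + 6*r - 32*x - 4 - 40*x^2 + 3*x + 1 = -7*r^2 - 22*r - 40*x^2 + x*(-43*r - 29) - 3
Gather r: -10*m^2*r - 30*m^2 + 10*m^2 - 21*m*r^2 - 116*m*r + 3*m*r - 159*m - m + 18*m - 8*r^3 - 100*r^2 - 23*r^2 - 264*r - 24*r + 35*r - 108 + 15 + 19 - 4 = -20*m^2 - 142*m - 8*r^3 + r^2*(-21*m - 123) + r*(-10*m^2 - 113*m - 253) - 78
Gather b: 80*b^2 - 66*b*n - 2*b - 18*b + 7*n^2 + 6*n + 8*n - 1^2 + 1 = 80*b^2 + b*(-66*n - 20) + 7*n^2 + 14*n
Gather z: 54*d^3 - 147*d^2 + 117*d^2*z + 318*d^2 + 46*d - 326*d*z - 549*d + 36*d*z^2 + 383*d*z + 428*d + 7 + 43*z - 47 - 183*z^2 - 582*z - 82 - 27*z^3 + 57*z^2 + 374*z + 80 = 54*d^3 + 171*d^2 - 75*d - 27*z^3 + z^2*(36*d - 126) + z*(117*d^2 + 57*d - 165) - 42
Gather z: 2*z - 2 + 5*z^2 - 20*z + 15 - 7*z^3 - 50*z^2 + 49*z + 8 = -7*z^3 - 45*z^2 + 31*z + 21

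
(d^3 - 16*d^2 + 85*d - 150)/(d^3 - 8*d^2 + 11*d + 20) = (d^2 - 11*d + 30)/(d^2 - 3*d - 4)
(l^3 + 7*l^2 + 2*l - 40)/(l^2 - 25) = (l^2 + 2*l - 8)/(l - 5)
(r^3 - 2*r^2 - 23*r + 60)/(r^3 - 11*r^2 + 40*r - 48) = (r + 5)/(r - 4)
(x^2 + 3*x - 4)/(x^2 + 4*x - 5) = (x + 4)/(x + 5)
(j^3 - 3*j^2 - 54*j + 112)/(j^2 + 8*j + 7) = (j^2 - 10*j + 16)/(j + 1)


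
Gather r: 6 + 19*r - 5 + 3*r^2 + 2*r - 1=3*r^2 + 21*r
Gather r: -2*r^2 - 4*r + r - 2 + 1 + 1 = -2*r^2 - 3*r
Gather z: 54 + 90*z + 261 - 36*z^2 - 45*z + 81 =-36*z^2 + 45*z + 396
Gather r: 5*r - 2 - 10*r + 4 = 2 - 5*r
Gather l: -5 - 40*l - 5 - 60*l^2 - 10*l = -60*l^2 - 50*l - 10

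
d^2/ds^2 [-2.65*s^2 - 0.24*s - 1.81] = -5.30000000000000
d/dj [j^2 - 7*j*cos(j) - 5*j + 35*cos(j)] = 7*j*sin(j) + 2*j - 35*sin(j) - 7*cos(j) - 5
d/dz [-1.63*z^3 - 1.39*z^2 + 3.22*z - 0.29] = -4.89*z^2 - 2.78*z + 3.22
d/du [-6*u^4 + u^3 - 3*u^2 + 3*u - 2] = -24*u^3 + 3*u^2 - 6*u + 3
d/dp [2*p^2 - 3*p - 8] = 4*p - 3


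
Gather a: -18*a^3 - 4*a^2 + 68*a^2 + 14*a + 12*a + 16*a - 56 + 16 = -18*a^3 + 64*a^2 + 42*a - 40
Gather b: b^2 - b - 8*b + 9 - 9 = b^2 - 9*b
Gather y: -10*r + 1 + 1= 2 - 10*r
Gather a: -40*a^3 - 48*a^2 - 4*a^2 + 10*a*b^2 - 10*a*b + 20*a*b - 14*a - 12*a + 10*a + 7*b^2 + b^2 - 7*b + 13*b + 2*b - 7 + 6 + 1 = -40*a^3 - 52*a^2 + a*(10*b^2 + 10*b - 16) + 8*b^2 + 8*b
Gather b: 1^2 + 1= 2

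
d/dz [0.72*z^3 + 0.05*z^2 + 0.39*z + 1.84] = 2.16*z^2 + 0.1*z + 0.39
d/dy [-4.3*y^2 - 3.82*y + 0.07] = -8.6*y - 3.82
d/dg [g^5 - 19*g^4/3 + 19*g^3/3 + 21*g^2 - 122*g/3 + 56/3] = 5*g^4 - 76*g^3/3 + 19*g^2 + 42*g - 122/3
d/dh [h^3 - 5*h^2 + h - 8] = 3*h^2 - 10*h + 1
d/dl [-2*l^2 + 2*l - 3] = 2 - 4*l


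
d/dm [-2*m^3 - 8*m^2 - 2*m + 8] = -6*m^2 - 16*m - 2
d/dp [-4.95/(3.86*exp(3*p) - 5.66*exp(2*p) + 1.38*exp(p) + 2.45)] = (57.321*exp(2*p) - 56.034*exp(p) + 6.831)*exp(p)/(3.86*exp(3*p) - 5.66*exp(2*p) + 1.38*exp(p) + 2.45)^2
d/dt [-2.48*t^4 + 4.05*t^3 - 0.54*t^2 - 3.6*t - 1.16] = -9.92*t^3 + 12.15*t^2 - 1.08*t - 3.6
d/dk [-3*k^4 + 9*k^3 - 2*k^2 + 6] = k*(-12*k^2 + 27*k - 4)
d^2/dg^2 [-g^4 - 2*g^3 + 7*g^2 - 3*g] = -12*g^2 - 12*g + 14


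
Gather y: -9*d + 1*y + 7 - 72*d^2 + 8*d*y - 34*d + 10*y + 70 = -72*d^2 - 43*d + y*(8*d + 11) + 77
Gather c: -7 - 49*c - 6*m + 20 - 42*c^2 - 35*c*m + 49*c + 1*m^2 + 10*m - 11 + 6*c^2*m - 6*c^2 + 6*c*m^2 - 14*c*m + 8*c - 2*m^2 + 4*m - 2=c^2*(6*m - 48) + c*(6*m^2 - 49*m + 8) - m^2 + 8*m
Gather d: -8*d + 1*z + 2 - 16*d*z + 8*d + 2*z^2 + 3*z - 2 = -16*d*z + 2*z^2 + 4*z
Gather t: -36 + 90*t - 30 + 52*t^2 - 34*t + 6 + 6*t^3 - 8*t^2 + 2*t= 6*t^3 + 44*t^2 + 58*t - 60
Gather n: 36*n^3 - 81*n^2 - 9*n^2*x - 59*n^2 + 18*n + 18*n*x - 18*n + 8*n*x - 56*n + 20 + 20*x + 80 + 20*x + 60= 36*n^3 + n^2*(-9*x - 140) + n*(26*x - 56) + 40*x + 160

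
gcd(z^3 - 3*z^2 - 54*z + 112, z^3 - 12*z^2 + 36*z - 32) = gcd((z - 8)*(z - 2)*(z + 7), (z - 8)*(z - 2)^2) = z^2 - 10*z + 16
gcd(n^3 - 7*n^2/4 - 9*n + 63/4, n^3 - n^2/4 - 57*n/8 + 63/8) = n^2 + 5*n/4 - 21/4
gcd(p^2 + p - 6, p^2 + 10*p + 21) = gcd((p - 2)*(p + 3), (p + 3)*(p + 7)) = p + 3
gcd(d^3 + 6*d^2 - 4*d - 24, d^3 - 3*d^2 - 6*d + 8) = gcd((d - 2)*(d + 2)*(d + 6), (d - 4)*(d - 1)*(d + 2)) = d + 2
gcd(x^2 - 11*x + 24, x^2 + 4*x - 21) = x - 3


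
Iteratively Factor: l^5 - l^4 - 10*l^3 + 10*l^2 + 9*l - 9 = (l + 1)*(l^4 - 2*l^3 - 8*l^2 + 18*l - 9) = (l - 1)*(l + 1)*(l^3 - l^2 - 9*l + 9) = (l - 1)*(l + 1)*(l + 3)*(l^2 - 4*l + 3) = (l - 3)*(l - 1)*(l + 1)*(l + 3)*(l - 1)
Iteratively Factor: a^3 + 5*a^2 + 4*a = (a)*(a^2 + 5*a + 4) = a*(a + 1)*(a + 4)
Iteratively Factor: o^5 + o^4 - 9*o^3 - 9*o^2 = (o)*(o^4 + o^3 - 9*o^2 - 9*o) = o*(o + 1)*(o^3 - 9*o) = o^2*(o + 1)*(o^2 - 9) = o^2*(o + 1)*(o + 3)*(o - 3)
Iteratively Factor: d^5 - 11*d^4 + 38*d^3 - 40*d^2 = (d)*(d^4 - 11*d^3 + 38*d^2 - 40*d) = d*(d - 5)*(d^3 - 6*d^2 + 8*d) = d*(d - 5)*(d - 4)*(d^2 - 2*d) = d^2*(d - 5)*(d - 4)*(d - 2)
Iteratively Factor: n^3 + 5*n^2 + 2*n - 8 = (n + 4)*(n^2 + n - 2) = (n - 1)*(n + 4)*(n + 2)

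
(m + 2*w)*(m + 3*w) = m^2 + 5*m*w + 6*w^2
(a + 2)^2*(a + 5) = a^3 + 9*a^2 + 24*a + 20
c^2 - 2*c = c*(c - 2)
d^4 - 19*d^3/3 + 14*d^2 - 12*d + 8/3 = (d - 2)^3*(d - 1/3)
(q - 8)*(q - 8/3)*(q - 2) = q^3 - 38*q^2/3 + 128*q/3 - 128/3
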